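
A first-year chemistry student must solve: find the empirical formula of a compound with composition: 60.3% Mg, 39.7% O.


Assume 100 g sample. Moles of each element:
  Mg: 60.3/24.31 = 2.48 mol
  O: 39.7/16.0 = 2.481 mol
Divide by smallest (2.48):
  Mg: 2.48/2.48 = 1.0
  O: 2.481/2.48 = 1.0
Empirical formula: MgO

MgO


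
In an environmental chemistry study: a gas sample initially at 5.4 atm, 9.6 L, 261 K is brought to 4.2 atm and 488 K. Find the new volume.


P1V1/T1 = P2V2/T2
V2 = P1V1T2/(T1P2)
= 5.4×9.6×488/(261×4.2)
= 23.078 L

23.078 L


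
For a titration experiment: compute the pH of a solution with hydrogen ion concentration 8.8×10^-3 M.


pH = -log10([H+]) = -log10(8.8×10^-3)
= 3 - log10(8.8)
= 3 - 0.94
= 2.06

2.06


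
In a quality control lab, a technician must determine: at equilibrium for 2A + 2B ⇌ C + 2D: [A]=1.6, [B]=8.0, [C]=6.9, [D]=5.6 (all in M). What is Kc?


Kc = [C][D]^2/([A]^2[B]^2)
= (6.9^1 × 5.6^2)/(1.6^2 × 8.0^2)
= 216.384/163.84
= 1.321

1.321


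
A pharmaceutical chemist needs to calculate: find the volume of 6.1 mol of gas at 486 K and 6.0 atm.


PV = nRT  (R = 0.08206 L·atm/(mol·K))
V = nRT/P = 6.1×0.08206×486/6.0
= 40.546 L

40.546 L


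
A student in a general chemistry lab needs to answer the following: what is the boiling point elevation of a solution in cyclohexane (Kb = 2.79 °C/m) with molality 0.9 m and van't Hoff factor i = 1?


ΔTb = Kb × m × i
= 2.79 × 0.9 × 1
= 2.511 °C

2.511 °C


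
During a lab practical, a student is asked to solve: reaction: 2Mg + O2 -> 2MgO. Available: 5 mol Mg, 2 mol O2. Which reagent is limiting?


Mole ratio available / coefficient:
  Mg: 5/2 = 2.500
  O2: 2/1 = 2.000
Smaller ratio is limiting.

O2


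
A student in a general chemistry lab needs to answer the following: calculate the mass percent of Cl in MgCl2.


M(MgCl2) = 1×24.31 + 2×35.45 = 95.21 g/mol
Mass of Cl = 2 × 35.45 = 70.90 g/mol
% Cl = 70.90/95.21 × 100 = 74.47%

74.47%


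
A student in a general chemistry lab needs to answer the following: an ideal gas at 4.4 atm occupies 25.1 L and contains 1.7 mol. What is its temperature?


PV = nRT  (R = 0.08206 L·atm/(mol·K))
T = PV/(nR) = 4.4×25.1/(1.7×0.08206)
= 110.44/0.139502
= 791.67 K

791.67 K


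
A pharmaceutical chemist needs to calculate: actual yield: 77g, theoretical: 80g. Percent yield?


% yield = actual/theoretical × 100
= 77/80 × 100
= 96.25%

96.25%


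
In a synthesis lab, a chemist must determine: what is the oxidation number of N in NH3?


x + 3(+1) = 0, so x = -3
Oxidation number: -3

-3


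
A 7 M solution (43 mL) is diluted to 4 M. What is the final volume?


C1V1 = C2V2
7 × 43 = 4 × V2
V2 = 301/4 = 75.25 mL

75.25 mL


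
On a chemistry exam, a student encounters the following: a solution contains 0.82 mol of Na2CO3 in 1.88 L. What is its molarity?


M = n/V = 0.82/1.88 = 0.436 mol/L

0.436 M


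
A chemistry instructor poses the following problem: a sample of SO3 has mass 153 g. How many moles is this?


M(SO3) = 80.07 g/mol
n = mass/M = 153/80.07 = 1.9108 mol

1.9108 mol


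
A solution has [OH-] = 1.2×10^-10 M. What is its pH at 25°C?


pOH = -log10([OH-]) = -log10(1.2×10^-10)
= 10 - log10(1.2) = 9.92
pH = 14 - pOH = 14 - 9.92 = 4.08

4.08


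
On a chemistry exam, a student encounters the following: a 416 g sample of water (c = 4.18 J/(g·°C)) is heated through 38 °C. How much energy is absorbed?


q = mcΔT = 416 × 4.18 × 38
= 66077.44 J

66077.44 J


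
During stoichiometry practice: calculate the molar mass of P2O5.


M(P2O5) = 2×30.97 + 5×16.0
= 61.94 + 80.0
= 141.94 g/mol

141.94 g/mol


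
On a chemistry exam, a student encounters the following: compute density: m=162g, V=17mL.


ρ = mass/volume
= 162/17
= 9.529 g/mL

9.529 g/mL


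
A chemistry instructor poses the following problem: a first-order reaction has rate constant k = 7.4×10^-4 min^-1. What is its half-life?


t½ = ln2/k = 0.693147/(7.4×10^-4 min^-1)
= 936.7 min

936.7 min


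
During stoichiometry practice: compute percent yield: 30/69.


% yield = actual/theoretical × 100
= 30/69 × 100
= 43.48%

43.48%


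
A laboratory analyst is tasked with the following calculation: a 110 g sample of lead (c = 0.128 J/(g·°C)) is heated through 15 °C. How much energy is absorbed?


q = mcΔT = 110 × 0.128 × 15
= 211.20 J

211.20 J


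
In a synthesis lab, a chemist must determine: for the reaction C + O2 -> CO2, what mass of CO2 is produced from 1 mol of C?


Mole ratio CO2:C = 1:1
n(CO2) = 1 × 1/1 = 1.000 mol
mass = 1.000 × 44.01 = 44.01 g

44.01 g


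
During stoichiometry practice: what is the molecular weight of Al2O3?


M(Al2O3) = 2×26.98 + 3×16.0
= 53.96 + 48.0
= 101.96 g/mol

101.96 g/mol


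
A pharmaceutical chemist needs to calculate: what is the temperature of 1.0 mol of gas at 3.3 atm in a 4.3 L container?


PV = nRT  (R = 0.08206 L·atm/(mol·K))
T = PV/(nR) = 3.3×4.3/(1.0×0.08206)
= 14.19/0.082060
= 172.92 K

172.92 K


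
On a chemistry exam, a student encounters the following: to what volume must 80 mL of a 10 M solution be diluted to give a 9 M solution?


C1V1 = C2V2
10 × 80 = 9 × V2
V2 = 800/9 = 88.89 mL

88.89 mL


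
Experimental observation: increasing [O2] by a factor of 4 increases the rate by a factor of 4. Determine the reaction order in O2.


rate ∝ [O2]^n
4^n = 4 → n = 1
Order in O2: 1

1


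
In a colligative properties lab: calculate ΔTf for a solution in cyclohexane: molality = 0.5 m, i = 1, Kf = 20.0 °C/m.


ΔTf = Kf × m × i
= 20.0 × 0.5 × 1
= 10.0 °C

10.0 °C


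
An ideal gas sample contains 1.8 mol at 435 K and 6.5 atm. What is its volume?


PV = nRT  (R = 0.08206 L·atm/(mol·K))
V = nRT/P = 1.8×0.08206×435/6.5
= 9.885 L

9.885 L


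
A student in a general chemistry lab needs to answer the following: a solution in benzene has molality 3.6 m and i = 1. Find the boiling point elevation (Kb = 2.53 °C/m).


ΔTb = Kb × m × i
= 2.53 × 3.6 × 1
= 9.108 °C

9.108 °C


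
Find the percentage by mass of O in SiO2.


M(SiO2) = 1×28.09 + 2×16.0 = 60.09 g/mol
Mass of O = 2 × 16.0 = 32.00 g/mol
% O = 32.00/60.09 × 100 = 53.25%

53.25%


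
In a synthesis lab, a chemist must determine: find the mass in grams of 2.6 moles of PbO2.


M(PbO2) = 239.2 g/mol
mass = n × M = 2.6 × 239.2 = 621.92 g

621.92 g


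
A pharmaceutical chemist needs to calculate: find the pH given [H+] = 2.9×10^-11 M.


pH = -log10([H+]) = -log10(2.9×10^-11)
= 11 - log10(2.9)
= 11 - 0.46
= 10.54

10.54


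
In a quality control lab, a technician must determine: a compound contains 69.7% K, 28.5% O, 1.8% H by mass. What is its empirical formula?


Assume 100 g sample. Moles of each element:
  K: 69.7/39.1 = 1.783 mol
  O: 28.5/16.0 = 1.781 mol
  H: 1.8/1.008 = 1.786 mol
Divide by smallest (1.781):
  K: 1.783/1.781 = 1.0
  O: 1.781/1.781 = 1.0
  H: 1.786/1.781 = 1.0
Empirical formula: KOH

KOH


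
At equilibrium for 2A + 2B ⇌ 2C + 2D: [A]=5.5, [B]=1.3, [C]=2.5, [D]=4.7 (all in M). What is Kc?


Kc = [C]^2[D]^2/([A]^2[B]^2)
= (2.5^2 × 4.7^2)/(5.5^2 × 1.3^2)
= 138.0625/51.1225
= 2.701

2.701


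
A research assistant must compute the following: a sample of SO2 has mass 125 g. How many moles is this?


M(SO2) = 64.07 g/mol
n = mass/M = 125/64.07 = 1.951 mol

1.951 mol


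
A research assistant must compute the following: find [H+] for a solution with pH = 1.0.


[H+] = 10^(-pH) = 10^(-1.0)
= 1.0×10^-1 M

1.0×10^-1 M


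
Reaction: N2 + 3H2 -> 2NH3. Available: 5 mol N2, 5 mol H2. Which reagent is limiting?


Mole ratio available / coefficient:
  N2: 5/1 = 5.000
  H2: 5/3 = 1.667
Smaller ratio is limiting.

H2


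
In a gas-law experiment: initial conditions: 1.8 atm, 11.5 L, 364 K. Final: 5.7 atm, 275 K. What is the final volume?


P1V1/T1 = P2V2/T2
V2 = P1V1T2/(T1P2)
= 1.8×11.5×275/(364×5.7)
= 2.744 L

2.744 L


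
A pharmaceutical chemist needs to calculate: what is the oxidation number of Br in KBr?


halide: -1
Oxidation number: -1

-1


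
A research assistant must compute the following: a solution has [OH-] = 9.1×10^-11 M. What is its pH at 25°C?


pOH = -log10([OH-]) = -log10(9.1×10^-11)
= 11 - log10(9.1) = 10.04
pH = 14 - pOH = 14 - 10.04 = 3.96

3.96


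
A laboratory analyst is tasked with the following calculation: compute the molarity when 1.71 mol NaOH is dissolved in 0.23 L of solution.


M = n/V = 1.71/0.23 = 7.435 mol/L

7.435 M


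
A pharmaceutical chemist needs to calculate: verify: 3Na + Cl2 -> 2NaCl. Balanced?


Equation: 3Na + Cl2 -> 2NaCl
Check atoms: Cl: 2=2, Na: 3≠2
Not balanced

No, not balanced


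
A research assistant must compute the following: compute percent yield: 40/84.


% yield = actual/theoretical × 100
= 40/84 × 100
= 47.62%

47.62%


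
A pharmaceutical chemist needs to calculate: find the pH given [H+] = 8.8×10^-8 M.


pH = -log10([H+]) = -log10(8.8×10^-8)
= 8 - log10(8.8)
= 8 - 0.94
= 7.06

7.06


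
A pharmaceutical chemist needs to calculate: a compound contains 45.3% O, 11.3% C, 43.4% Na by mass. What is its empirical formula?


Assume 100 g sample. Moles of each element:
  O: 45.3/16.0 = 2.831 mol
  C: 11.3/12.01 = 0.941 mol
  Na: 43.4/22.99 = 1.888 mol
Divide by smallest (0.941):
  O: 2.831/0.941 = 3.01
  C: 0.941/0.941 = 1.0
  Na: 1.888/0.941 = 2.01
Empirical formula: Na2CO3

Na2CO3


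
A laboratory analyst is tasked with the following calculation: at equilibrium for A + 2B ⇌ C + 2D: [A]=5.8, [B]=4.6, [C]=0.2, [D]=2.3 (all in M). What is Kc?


Kc = [C][D]^2/([A][B]^2)
= (0.2^1 × 2.3^2)/(5.8^1 × 4.6^2)
= 1.058/122.728
= 0.008621

0.008621


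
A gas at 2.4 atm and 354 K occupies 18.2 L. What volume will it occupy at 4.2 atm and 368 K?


P1V1/T1 = P2V2/T2
V2 = P1V1T2/(T1P2)
= 2.4×18.2×368/(354×4.2)
= 10.811 L

10.811 L


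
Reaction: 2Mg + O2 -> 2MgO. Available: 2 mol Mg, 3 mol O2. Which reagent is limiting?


Mole ratio available / coefficient:
  Mg: 2/2 = 1.000
  O2: 3/1 = 3.000
Smaller ratio is limiting.

Mg


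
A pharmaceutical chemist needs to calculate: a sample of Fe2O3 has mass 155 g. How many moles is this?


M(Fe2O3) = 159.7 g/mol
n = mass/M = 155/159.7 = 0.9706 mol

0.9706 mol


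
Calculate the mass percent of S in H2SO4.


M(H2SO4) = 2×1.008 + 1×32.07 + 4×16.0 = 98.086 g/mol
Mass of S = 1 × 32.07 = 32.07 g/mol
% S = 32.07/98.086 × 100 = 32.70%

32.70%


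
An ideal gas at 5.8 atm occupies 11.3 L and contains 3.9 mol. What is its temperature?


PV = nRT  (R = 0.08206 L·atm/(mol·K))
T = PV/(nR) = 5.8×11.3/(3.9×0.08206)
= 65.54/0.320034
= 204.79 K

204.79 K


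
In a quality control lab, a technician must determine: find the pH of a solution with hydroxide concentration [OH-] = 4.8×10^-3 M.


pOH = -log10([OH-]) = -log10(4.8×10^-3)
= 3 - log10(4.8) = 2.32
pH = 14 - pOH = 14 - 2.32 = 11.68

11.68


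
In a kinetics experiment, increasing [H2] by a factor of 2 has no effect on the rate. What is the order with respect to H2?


rate ∝ [H2]^n
rate ∝ [H2]^0
Order in H2: 0

0


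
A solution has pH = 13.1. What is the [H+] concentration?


[H+] = 10^(-pH) = 10^(-13.1)
= 7.94×10^-14 M

7.94×10^-14 M


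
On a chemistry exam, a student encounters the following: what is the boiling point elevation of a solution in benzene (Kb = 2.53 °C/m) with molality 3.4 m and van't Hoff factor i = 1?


ΔTb = Kb × m × i
= 2.53 × 3.4 × 1
= 8.602 °C

8.602 °C


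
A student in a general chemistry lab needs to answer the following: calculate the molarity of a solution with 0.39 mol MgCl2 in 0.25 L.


M = n/V = 0.39/0.25 = 1.560 mol/L

1.560 M


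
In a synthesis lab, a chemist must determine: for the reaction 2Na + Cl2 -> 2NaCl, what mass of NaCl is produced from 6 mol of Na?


Mole ratio NaCl:Na = 2:2
n(NaCl) = 6 × 2/2 = 6.000 mol
mass = 6.000 × 58.44 = 350.64 g

350.64 g


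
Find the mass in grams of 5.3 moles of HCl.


M(HCl) = 36.46 g/mol
mass = n × M = 5.3 × 36.46 = 193.24 g

193.24 g


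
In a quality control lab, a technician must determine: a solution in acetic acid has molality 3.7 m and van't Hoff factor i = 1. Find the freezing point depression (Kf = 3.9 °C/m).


ΔTf = Kf × m × i
= 3.9 × 3.7 × 1
= 14.43 °C

14.43 °C


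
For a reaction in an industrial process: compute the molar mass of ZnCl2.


M(ZnCl2) = 1×65.38 + 2×35.45
= 65.38 + 70.9
= 136.28 g/mol

136.28 g/mol


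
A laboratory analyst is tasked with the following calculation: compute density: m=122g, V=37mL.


ρ = mass/volume
= 122/37
= 3.297 g/mL

3.297 g/mL


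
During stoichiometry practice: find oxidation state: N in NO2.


x + 2(-2) = 0, so x = +4
Oxidation number: +4

+4


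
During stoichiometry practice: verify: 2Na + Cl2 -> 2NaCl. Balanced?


Equation: 2Na + Cl2 -> 2NaCl
Check atoms: Cl: 2=2, Na: 2=2
Balanced

Yes, balanced


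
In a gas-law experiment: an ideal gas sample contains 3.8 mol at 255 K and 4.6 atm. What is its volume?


PV = nRT  (R = 0.08206 L·atm/(mol·K))
V = nRT/P = 3.8×0.08206×255/4.6
= 17.286 L

17.286 L


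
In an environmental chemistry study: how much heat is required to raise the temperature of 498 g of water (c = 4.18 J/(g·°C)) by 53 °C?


q = mcΔT = 498 × 4.18 × 53
= 110326.92 J

110326.92 J


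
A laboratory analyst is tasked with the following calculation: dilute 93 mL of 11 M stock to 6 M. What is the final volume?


C1V1 = C2V2
11 × 93 = 6 × V2
V2 = 1023/6 = 170.5 mL

170.5 mL


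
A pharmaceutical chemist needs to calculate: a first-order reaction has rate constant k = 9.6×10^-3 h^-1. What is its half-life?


t½ = ln2/k = 0.693147/(9.6×10^-3 h^-1)
= 72.20 h

72.20 h


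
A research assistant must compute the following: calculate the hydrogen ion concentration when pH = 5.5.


[H+] = 10^(-pH) = 10^(-5.5)
= 3.16×10^-6 M

3.16×10^-6 M


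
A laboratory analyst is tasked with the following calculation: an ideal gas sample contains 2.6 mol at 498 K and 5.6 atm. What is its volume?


PV = nRT  (R = 0.08206 L·atm/(mol·K))
V = nRT/P = 2.6×0.08206×498/5.6
= 18.973 L

18.973 L


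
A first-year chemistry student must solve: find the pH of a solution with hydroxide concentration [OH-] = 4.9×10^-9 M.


pOH = -log10([OH-]) = -log10(4.9×10^-9)
= 9 - log10(4.9) = 8.31
pH = 14 - pOH = 14 - 8.31 = 5.69

5.69


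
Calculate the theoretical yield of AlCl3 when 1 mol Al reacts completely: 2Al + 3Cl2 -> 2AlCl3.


Mole ratio AlCl3:Al = 2:2
n(AlCl3) = 1 × 2/2 = 1.000 mol
mass = 1.000 × 133.33 = 133.33 g

133.33 g


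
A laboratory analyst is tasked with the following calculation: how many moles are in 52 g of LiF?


M(LiF) = 25.94 g/mol
n = mass/M = 52/25.94 = 2.0046 mol

2.0046 mol


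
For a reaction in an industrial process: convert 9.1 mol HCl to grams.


M(HCl) = 36.46 g/mol
mass = n × M = 9.1 × 36.46 = 331.79 g

331.79 g


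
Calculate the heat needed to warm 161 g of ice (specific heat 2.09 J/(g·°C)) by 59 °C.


q = mcΔT = 161 × 2.09 × 59
= 19852.91 J

19852.91 J


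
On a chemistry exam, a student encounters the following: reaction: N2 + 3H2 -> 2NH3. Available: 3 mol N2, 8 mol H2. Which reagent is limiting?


Mole ratio available / coefficient:
  N2: 3/1 = 3.000
  H2: 8/3 = 2.667
Smaller ratio is limiting.

H2


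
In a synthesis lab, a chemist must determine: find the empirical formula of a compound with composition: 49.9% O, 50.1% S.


Assume 100 g sample. Moles of each element:
  O: 49.9/16.0 = 3.119 mol
  S: 50.1/32.07 = 1.562 mol
Divide by smallest (1.562):
  O: 3.119/1.562 = 2.0
  S: 1.562/1.562 = 1.0
Empirical formula: SO2

SO2


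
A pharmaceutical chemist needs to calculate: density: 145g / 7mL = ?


ρ = mass/volume
= 145/7
= 20.714 g/mL

20.714 g/mL


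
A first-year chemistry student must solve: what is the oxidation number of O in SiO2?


O is usually -2
Oxidation number: -2

-2


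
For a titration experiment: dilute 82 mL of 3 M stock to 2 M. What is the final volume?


C1V1 = C2V2
3 × 82 = 2 × V2
V2 = 246/2 = 123.0 mL

123.0 mL


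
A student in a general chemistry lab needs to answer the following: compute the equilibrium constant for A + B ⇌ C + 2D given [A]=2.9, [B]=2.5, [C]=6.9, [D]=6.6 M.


Kc = [C][D]^2/([A][B])
= (6.9^1 × 6.6^2)/(2.9^1 × 2.5^1)
= 300.564/7.25
= 41.46

41.46


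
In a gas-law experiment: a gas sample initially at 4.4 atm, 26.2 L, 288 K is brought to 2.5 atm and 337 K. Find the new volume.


P1V1/T1 = P2V2/T2
V2 = P1V1T2/(T1P2)
= 4.4×26.2×337/(288×2.5)
= 53.957 L

53.957 L


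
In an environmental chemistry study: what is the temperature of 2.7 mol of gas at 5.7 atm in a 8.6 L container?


PV = nRT  (R = 0.08206 L·atm/(mol·K))
T = PV/(nR) = 5.7×8.6/(2.7×0.08206)
= 49.02/0.221562
= 221.25 K

221.25 K


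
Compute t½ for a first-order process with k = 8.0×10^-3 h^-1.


t½ = ln2/k = 0.693147/(8.0×10^-3 h^-1)
= 86.64 h

86.64 h


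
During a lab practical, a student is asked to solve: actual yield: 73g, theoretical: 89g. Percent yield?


% yield = actual/theoretical × 100
= 73/89 × 100
= 82.02%

82.02%


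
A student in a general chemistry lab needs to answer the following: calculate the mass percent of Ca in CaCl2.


M(CaCl2) = 1×40.08 + 2×35.45 = 110.98 g/mol
Mass of Ca = 1 × 40.08 = 40.08 g/mol
% Ca = 40.08/110.98 × 100 = 36.11%

36.11%


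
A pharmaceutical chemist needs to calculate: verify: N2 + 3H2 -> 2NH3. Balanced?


Equation: N2 + 3H2 -> 2NH3
Check atoms: H: 6=6, N: 2=2
Balanced

Yes, balanced


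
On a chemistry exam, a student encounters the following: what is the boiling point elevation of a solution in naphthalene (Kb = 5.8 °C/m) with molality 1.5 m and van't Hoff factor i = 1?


ΔTb = Kb × m × i
= 5.8 × 1.5 × 1
= 8.7 °C

8.7 °C


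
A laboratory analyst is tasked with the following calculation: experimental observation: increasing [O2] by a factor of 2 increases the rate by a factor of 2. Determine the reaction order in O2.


rate ∝ [O2]^n
2^n = 2 → n = 1
Order in O2: 1

1


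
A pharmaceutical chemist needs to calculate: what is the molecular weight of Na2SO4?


M(Na2SO4) = 2×22.99 + 1×32.07 + 4×16.0
= 45.98 + 32.07 + 64.0
= 142.05 g/mol

142.05 g/mol


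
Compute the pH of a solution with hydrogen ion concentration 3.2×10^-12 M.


pH = -log10([H+]) = -log10(3.2×10^-12)
= 12 - log10(3.2)
= 12 - 0.51
= 11.49

11.49


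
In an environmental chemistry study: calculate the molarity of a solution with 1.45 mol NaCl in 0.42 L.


M = n/V = 1.45/0.42 = 3.452 mol/L

3.452 M


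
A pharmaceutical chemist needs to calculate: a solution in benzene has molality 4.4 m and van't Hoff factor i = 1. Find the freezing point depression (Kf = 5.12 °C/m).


ΔTf = Kf × m × i
= 5.12 × 4.4 × 1
= 22.528 °C

22.528 °C


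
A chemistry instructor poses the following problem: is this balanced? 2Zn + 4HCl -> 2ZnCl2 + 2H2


Equation: 2Zn + 4HCl -> 2ZnCl2 + 2H2
Check atoms: Cl: 4=4, H: 4=4, Zn: 2=2
Balanced

Yes, balanced


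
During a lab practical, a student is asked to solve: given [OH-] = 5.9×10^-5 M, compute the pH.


pOH = -log10([OH-]) = -log10(5.9×10^-5)
= 5 - log10(5.9) = 4.23
pH = 14 - pOH = 14 - 4.23 = 9.77

9.77


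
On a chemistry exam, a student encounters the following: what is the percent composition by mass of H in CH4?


M(CH4) = 1×12.01 + 4×1.008 = 16.042 g/mol
Mass of H = 4 × 1.008 = 4.032 g/mol
% H = 4.032/16.042 × 100 = 25.13%

25.13%


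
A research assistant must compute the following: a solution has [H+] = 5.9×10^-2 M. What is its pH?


pH = -log10([H+]) = -log10(5.9×10^-2)
= 2 - log10(5.9)
= 2 - 0.77
= 1.23

1.23


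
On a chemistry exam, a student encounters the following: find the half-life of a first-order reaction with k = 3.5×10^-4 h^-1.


t½ = ln2/k = 0.693147/(3.5×10^-4 h^-1)
= 1980 h

1980 h


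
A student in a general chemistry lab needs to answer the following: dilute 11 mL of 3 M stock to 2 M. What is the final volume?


C1V1 = C2V2
3 × 11 = 2 × V2
V2 = 33/2 = 16.5 mL

16.5 mL


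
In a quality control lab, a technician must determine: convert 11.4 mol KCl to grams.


M(KCl) = 74.55 g/mol
mass = n × M = 11.4 × 74.55 = 849.87 g

849.87 g


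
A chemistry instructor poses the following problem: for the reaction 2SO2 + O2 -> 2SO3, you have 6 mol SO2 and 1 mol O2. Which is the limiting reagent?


Mole ratio available / coefficient:
  SO2: 6/2 = 3.000
  O2: 1/1 = 1.000
Smaller ratio is limiting.

O2


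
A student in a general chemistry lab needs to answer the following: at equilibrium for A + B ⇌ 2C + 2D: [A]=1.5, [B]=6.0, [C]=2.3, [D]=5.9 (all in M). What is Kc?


Kc = [C]^2[D]^2/([A][B])
= (2.3^2 × 5.9^2)/(1.5^1 × 6.0^1)
= 184.1449/9
= 20.46

20.46


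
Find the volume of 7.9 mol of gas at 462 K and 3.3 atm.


PV = nRT  (R = 0.08206 L·atm/(mol·K))
V = nRT/P = 7.9×0.08206×462/3.3
= 90.758 L

90.758 L


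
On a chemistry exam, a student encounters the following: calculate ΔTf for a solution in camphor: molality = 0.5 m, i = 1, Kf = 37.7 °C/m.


ΔTf = Kf × m × i
= 37.7 × 0.5 × 1
= 18.85 °C

18.85 °C


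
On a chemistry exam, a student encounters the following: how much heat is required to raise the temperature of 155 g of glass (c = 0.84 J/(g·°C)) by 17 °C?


q = mcΔT = 155 × 0.84 × 17
= 2213.40 J

2213.40 J


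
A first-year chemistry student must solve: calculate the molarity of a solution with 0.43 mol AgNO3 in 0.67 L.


M = n/V = 0.43/0.67 = 0.642 mol/L

0.642 M


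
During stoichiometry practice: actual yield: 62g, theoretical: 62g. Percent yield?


% yield = actual/theoretical × 100
= 62/62 × 100
= 100.0%

100.0%


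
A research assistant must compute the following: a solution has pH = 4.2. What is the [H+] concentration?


[H+] = 10^(-pH) = 10^(-4.2)
= 6.31×10^-5 M

6.31×10^-5 M


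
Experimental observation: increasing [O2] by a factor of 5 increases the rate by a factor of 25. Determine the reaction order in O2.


rate ∝ [O2]^n
5^n = 25 → n = 2
Order in O2: 2

2


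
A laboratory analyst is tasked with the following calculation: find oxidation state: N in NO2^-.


x + 2(-2) = -1, so x = +3
Oxidation number: +3

+3


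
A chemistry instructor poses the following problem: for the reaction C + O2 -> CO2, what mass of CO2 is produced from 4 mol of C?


Mole ratio CO2:C = 1:1
n(CO2) = 4 × 1/1 = 4.000 mol
mass = 4.000 × 44.01 = 176.04 g

176.04 g


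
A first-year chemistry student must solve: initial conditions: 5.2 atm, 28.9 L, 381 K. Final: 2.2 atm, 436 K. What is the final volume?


P1V1/T1 = P2V2/T2
V2 = P1V1T2/(T1P2)
= 5.2×28.9×436/(381×2.2)
= 78.17 L

78.17 L


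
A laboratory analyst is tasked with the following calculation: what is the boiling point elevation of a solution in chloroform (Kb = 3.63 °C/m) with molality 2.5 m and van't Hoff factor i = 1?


ΔTb = Kb × m × i
= 3.63 × 2.5 × 1
= 9.075 °C

9.075 °C


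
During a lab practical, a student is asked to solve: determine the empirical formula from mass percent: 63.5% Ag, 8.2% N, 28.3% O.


Assume 100 g sample. Moles of each element:
  Ag: 63.5/107.87 = 0.589 mol
  N: 8.2/14.01 = 0.585 mol
  O: 28.3/16.0 = 1.769 mol
Divide by smallest (0.585):
  Ag: 0.589/0.585 = 1.01
  N: 0.585/0.585 = 1.0
  O: 1.769/0.585 = 3.02
Empirical formula: AgNO3

AgNO3


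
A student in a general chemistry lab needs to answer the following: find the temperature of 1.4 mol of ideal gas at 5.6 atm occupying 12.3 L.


PV = nRT  (R = 0.08206 L·atm/(mol·K))
T = PV/(nR) = 5.6×12.3/(1.4×0.08206)
= 68.88/0.114884
= 599.56 K

599.56 K


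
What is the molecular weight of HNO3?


M(HNO3) = 1×1.008 + 1×14.01 + 3×16.0
= 1.01 + 14.01 + 48.0
= 63.02 g/mol

63.02 g/mol


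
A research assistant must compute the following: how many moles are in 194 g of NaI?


M(NaI) = 149.89 g/mol
n = mass/M = 194/149.89 = 1.2943 mol

1.2943 mol


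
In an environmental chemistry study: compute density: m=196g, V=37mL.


ρ = mass/volume
= 196/37
= 5.297 g/mL

5.297 g/mL


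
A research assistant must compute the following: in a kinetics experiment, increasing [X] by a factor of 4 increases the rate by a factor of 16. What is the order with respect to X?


rate ∝ [X]^n
4^n = 16 → n = 2
Order in X: 2

2


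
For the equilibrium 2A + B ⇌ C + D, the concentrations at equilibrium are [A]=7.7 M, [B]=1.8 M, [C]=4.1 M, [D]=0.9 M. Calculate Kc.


Kc = [C][D]/([A]^2[B])
= (4.1^1 × 0.9^1)/(7.7^2 × 1.8^1)
= 3.69/106.722
= 0.03458

0.03458


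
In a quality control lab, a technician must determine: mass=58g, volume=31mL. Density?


ρ = mass/volume
= 58/31
= 1.871 g/mL

1.871 g/mL


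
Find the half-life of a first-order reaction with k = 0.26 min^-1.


t½ = ln2/k = 0.693147/(0.26 min^-1)
= 2.666 min

2.666 min


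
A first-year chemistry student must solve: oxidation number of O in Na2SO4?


O is usually -2
Oxidation number: -2

-2


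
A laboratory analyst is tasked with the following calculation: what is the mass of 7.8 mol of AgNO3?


M(AgNO3) = 169.88 g/mol
mass = n × M = 7.8 × 169.88 = 1325.06 g

1325.06 g


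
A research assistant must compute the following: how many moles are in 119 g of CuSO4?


M(CuSO4) = 159.62 g/mol
n = mass/M = 119/159.62 = 0.7455 mol

0.7455 mol


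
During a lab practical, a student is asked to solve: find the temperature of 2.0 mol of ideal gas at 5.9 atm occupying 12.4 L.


PV = nRT  (R = 0.08206 L·atm/(mol·K))
T = PV/(nR) = 5.9×12.4/(2.0×0.08206)
= 73.16/0.164120
= 445.77 K

445.77 K


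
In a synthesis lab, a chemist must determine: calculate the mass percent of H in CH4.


M(CH4) = 1×12.01 + 4×1.008 = 16.042 g/mol
Mass of H = 4 × 1.008 = 4.032 g/mol
% H = 4.032/16.042 × 100 = 25.13%

25.13%


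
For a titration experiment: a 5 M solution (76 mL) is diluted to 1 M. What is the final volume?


C1V1 = C2V2
5 × 76 = 1 × V2
V2 = 380/1 = 380.0 mL

380.0 mL


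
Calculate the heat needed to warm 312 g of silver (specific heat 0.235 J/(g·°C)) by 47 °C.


q = mcΔT = 312 × 0.235 × 47
= 3446.04 J

3446.04 J


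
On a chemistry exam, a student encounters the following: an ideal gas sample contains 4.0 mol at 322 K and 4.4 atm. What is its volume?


PV = nRT  (R = 0.08206 L·atm/(mol·K))
V = nRT/P = 4.0×0.08206×322/4.4
= 24.021 L

24.021 L


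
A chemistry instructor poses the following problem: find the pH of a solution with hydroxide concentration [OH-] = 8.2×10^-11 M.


pOH = -log10([OH-]) = -log10(8.2×10^-11)
= 11 - log10(8.2) = 10.09
pH = 14 - pOH = 14 - 10.09 = 3.91

3.91


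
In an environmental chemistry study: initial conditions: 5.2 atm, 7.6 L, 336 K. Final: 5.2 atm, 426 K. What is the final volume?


P1V1/T1 = P2V2/T2
V2 = P1V1T2/(T1P2)
= 5.2×7.6×426/(336×5.2)
= 9.636 L

9.636 L


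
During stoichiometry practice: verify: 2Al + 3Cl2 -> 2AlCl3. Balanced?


Equation: 2Al + 3Cl2 -> 2AlCl3
Check atoms: Al: 2=2, Cl: 6=6
Balanced

Yes, balanced


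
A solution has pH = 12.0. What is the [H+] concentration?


[H+] = 10^(-pH) = 10^(-12.0)
= 1.0×10^-12 M

1.0×10^-12 M


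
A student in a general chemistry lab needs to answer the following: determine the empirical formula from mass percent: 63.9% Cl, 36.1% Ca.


Assume 100 g sample. Moles of each element:
  Cl: 63.9/35.45 = 1.803 mol
  Ca: 36.1/40.08 = 0.901 mol
Divide by smallest (0.901):
  Cl: 1.803/0.901 = 2.0
  Ca: 0.901/0.901 = 1.0
Empirical formula: CaCl2

CaCl2


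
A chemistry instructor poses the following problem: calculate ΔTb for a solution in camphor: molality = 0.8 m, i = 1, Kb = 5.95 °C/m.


ΔTb = Kb × m × i
= 5.95 × 0.8 × 1
= 4.76 °C

4.76 °C


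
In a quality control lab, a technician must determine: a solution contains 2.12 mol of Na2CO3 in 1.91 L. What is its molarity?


M = n/V = 2.12/1.91 = 1.110 mol/L

1.110 M


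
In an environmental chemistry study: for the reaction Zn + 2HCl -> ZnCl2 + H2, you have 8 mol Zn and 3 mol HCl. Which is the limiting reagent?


Mole ratio available / coefficient:
  Zn: 8/1 = 8.000
  HCl: 3/2 = 1.500
Smaller ratio is limiting.

HCl


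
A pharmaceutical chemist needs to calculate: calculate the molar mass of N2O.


M(N2O) = 2×14.01 + 1×16.0
= 28.02 + 16.0
= 44.02 g/mol

44.02 g/mol


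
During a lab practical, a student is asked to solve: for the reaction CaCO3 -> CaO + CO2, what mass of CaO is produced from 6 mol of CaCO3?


Mole ratio CaO:CaCO3 = 1:1
n(CaO) = 6 × 1/1 = 6.000 mol
mass = 6.000 × 56.08 = 336.48 g

336.48 g


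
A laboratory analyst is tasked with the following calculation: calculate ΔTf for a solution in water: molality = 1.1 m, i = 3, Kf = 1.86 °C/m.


ΔTf = Kf × m × i
= 1.86 × 1.1 × 3
= 6.138 °C

6.138 °C


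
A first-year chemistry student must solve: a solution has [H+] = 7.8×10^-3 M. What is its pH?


pH = -log10([H+]) = -log10(7.8×10^-3)
= 3 - log10(7.8)
= 3 - 0.89
= 2.11

2.11


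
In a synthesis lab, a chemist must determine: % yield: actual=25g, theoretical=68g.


% yield = actual/theoretical × 100
= 25/68 × 100
= 36.76%

36.76%


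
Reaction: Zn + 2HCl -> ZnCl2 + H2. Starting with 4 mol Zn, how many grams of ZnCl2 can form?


Mole ratio ZnCl2:Zn = 1:1
n(ZnCl2) = 4 × 1/1 = 4.000 mol
mass = 4.000 × 136.28 = 545.12 g

545.12 g


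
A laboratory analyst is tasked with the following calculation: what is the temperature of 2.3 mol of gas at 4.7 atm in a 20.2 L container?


PV = nRT  (R = 0.08206 L·atm/(mol·K))
T = PV/(nR) = 4.7×20.2/(2.3×0.08206)
= 94.94/0.188738
= 503.03 K

503.03 K


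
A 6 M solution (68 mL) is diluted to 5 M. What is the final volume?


C1V1 = C2V2
6 × 68 = 5 × V2
V2 = 408/5 = 81.6 mL

81.6 mL


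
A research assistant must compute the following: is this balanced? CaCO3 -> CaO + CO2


Equation: CaCO3 -> CaO + CO2
Check atoms: C: 1=1, Ca: 1=1, O: 3=3
Balanced

Yes, balanced


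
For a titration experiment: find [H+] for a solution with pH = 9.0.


[H+] = 10^(-pH) = 10^(-9.0)
= 1.0×10^-9 M

1.0×10^-9 M


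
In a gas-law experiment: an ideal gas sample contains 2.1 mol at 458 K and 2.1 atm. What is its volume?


PV = nRT  (R = 0.08206 L·atm/(mol·K))
V = nRT/P = 2.1×0.08206×458/2.1
= 37.583 L

37.583 L


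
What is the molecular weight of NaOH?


M(NaOH) = 1×22.99 + 1×16.0 + 1×1.008
= 22.99 + 16.0 + 1.01
= 40.0 g/mol

40.0 g/mol


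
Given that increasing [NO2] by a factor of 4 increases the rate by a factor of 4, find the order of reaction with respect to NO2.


rate ∝ [NO2]^n
4^n = 4 → n = 1
Order in NO2: 1

1


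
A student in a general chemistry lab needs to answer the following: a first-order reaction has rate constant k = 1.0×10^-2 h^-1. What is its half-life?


t½ = ln2/k = 0.693147/(1.0×10^-2 h^-1)
= 69.31 h

69.31 h


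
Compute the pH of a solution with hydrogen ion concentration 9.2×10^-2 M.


pH = -log10([H+]) = -log10(9.2×10^-2)
= 2 - log10(9.2)
= 2 - 0.96
= 1.04

1.04


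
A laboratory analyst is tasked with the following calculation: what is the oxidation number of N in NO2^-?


x + 2(-2) = -1, so x = +3
Oxidation number: +3

+3


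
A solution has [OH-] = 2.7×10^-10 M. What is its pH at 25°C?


pOH = -log10([OH-]) = -log10(2.7×10^-10)
= 10 - log10(2.7) = 9.57
pH = 14 - pOH = 14 - 9.57 = 4.43

4.43


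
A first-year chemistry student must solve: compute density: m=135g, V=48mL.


ρ = mass/volume
= 135/48
= 2.812 g/mL

2.812 g/mL


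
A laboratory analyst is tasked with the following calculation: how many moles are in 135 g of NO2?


M(NO2) = 46.01 g/mol
n = mass/M = 135/46.01 = 2.9341 mol

2.9341 mol


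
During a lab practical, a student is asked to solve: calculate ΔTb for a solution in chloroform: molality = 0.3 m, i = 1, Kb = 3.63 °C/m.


ΔTb = Kb × m × i
= 3.63 × 0.3 × 1
= 1.089 °C

1.089 °C


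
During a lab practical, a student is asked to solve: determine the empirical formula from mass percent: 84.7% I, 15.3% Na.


Assume 100 g sample. Moles of each element:
  I: 84.7/126.9 = 0.667 mol
  Na: 15.3/22.99 = 0.666 mol
Divide by smallest (0.666):
  I: 0.667/0.666 = 1.0
  Na: 0.666/0.666 = 1.0
Empirical formula: NaI

NaI


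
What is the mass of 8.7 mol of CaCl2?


M(CaCl2) = 110.98 g/mol
mass = n × M = 8.7 × 110.98 = 965.53 g

965.53 g


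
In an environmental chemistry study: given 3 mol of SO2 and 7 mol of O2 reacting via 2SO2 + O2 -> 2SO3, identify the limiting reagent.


Mole ratio available / coefficient:
  SO2: 3/2 = 1.500
  O2: 7/1 = 7.000
Smaller ratio is limiting.

SO2


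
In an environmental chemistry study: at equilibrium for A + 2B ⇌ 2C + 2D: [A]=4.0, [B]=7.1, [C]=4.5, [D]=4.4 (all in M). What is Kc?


Kc = [C]^2[D]^2/([A][B]^2)
= (4.5^2 × 4.4^2)/(4.0^1 × 7.1^2)
= 392.04/201.64
= 1.944

1.944


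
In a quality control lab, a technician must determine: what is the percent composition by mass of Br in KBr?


M(KBr) = 1×39.1 + 1×79.9 = 119.00 g/mol
Mass of Br = 1 × 79.9 = 79.90 g/mol
% Br = 79.90/119.00 × 100 = 67.14%

67.14%


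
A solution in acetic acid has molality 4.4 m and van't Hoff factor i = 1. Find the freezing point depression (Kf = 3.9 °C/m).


ΔTf = Kf × m × i
= 3.9 × 4.4 × 1
= 17.16 °C

17.16 °C


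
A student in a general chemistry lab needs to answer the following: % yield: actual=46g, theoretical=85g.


% yield = actual/theoretical × 100
= 46/85 × 100
= 54.12%

54.12%


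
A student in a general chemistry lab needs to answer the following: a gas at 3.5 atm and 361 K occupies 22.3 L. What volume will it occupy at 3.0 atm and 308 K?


P1V1/T1 = P2V2/T2
V2 = P1V1T2/(T1P2)
= 3.5×22.3×308/(361×3.0)
= 22.197 L

22.197 L


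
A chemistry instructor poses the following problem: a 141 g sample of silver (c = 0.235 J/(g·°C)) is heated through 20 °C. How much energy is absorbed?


q = mcΔT = 141 × 0.235 × 20
= 662.70 J

662.70 J


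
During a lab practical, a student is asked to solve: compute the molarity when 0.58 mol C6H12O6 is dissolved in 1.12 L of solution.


M = n/V = 0.58/1.12 = 0.518 mol/L

0.518 M


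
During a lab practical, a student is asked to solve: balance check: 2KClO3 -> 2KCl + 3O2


Equation: 2KClO3 -> 2KCl + 3O2
Check atoms: Cl: 2=2, K: 2=2, O: 6=6
Balanced

Yes, balanced


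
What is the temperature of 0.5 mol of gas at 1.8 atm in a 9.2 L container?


PV = nRT  (R = 0.08206 L·atm/(mol·K))
T = PV/(nR) = 1.8×9.2/(0.5×0.08206)
= 16.56/0.041030
= 403.61 K

403.61 K


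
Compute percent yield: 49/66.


% yield = actual/theoretical × 100
= 49/66 × 100
= 74.24%

74.24%


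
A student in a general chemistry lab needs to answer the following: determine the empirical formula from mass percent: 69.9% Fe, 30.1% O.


Assume 100 g sample. Moles of each element:
  Fe: 69.9/55.85 = 1.252 mol
  O: 30.1/16.0 = 1.881 mol
Divide by smallest (1.252):
  Fe: 1.252/1.252 = 1.0
  O: 1.881/1.252 = 1.5
Multiply all ratios by 2 to obtain whole numbers.
Empirical formula: Fe2O3

Fe2O3


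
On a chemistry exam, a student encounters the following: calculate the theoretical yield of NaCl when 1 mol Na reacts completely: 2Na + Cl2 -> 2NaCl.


Mole ratio NaCl:Na = 2:2
n(NaCl) = 1 × 2/2 = 1.000 mol
mass = 1.000 × 58.44 = 58.44 g

58.44 g


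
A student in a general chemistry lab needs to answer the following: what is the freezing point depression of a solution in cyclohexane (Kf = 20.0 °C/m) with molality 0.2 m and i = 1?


ΔTf = Kf × m × i
= 20.0 × 0.2 × 1
= 4.0 °C

4.0 °C


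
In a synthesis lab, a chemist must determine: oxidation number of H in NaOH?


H is +1 with nonmetals
Oxidation number: +1

+1


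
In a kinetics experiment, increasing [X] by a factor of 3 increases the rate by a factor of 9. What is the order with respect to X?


rate ∝ [X]^n
3^n = 9 → n = 2
Order in X: 2

2


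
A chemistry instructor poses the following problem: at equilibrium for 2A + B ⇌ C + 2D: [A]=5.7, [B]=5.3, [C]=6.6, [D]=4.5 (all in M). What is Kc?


Kc = [C][D]^2/([A]^2[B])
= (6.6^1 × 4.5^2)/(5.7^2 × 5.3^1)
= 133.65/172.197
= 0.7761

0.7761


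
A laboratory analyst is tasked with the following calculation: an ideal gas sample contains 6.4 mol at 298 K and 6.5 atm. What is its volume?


PV = nRT  (R = 0.08206 L·atm/(mol·K))
V = nRT/P = 6.4×0.08206×298/6.5
= 24.078 L

24.078 L


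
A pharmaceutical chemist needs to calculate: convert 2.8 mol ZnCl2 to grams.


M(ZnCl2) = 136.28 g/mol
mass = n × M = 2.8 × 136.28 = 381.58 g

381.58 g


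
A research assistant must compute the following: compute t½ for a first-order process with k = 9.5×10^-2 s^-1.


t½ = ln2/k = 0.693147/(9.5×10^-2 s^-1)
= 7.296 s

7.296 s


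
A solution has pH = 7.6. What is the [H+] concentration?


[H+] = 10^(-pH) = 10^(-7.6)
= 2.51×10^-8 M

2.51×10^-8 M


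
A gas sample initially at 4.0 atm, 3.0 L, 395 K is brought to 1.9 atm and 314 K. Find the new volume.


P1V1/T1 = P2V2/T2
V2 = P1V1T2/(T1P2)
= 4.0×3.0×314/(395×1.9)
= 5.021 L

5.021 L


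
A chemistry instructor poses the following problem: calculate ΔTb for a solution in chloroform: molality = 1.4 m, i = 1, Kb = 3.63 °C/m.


ΔTb = Kb × m × i
= 3.63 × 1.4 × 1
= 5.082 °C

5.082 °C


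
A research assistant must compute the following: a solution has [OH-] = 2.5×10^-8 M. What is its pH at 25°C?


pOH = -log10([OH-]) = -log10(2.5×10^-8)
= 8 - log10(2.5) = 7.6
pH = 14 - pOH = 14 - 7.6 = 6.4

6.4


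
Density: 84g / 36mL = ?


ρ = mass/volume
= 84/36
= 2.333 g/mL

2.333 g/mL


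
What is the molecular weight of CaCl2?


M(CaCl2) = 1×40.08 + 2×35.45
= 40.08 + 70.9
= 110.98 g/mol

110.98 g/mol


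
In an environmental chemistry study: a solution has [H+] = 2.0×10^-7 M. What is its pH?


pH = -log10([H+]) = -log10(2.0×10^-7)
= 7 - log10(2.0)
= 7 - 0.3
= 6.7

6.7


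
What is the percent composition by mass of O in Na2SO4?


M(Na2SO4) = 2×22.99 + 1×32.07 + 4×16.0 = 142.05 g/mol
Mass of O = 4 × 16.0 = 64.00 g/mol
% O = 64.00/142.05 × 100 = 45.05%

45.05%


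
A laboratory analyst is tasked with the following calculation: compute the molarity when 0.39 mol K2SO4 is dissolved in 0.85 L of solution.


M = n/V = 0.39/0.85 = 0.459 mol/L

0.459 M


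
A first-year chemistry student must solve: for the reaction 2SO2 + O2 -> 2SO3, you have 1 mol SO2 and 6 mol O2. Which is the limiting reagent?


Mole ratio available / coefficient:
  SO2: 1/2 = 0.500
  O2: 6/1 = 6.000
Smaller ratio is limiting.

SO2


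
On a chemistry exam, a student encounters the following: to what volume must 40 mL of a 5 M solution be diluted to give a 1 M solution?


C1V1 = C2V2
5 × 40 = 1 × V2
V2 = 200/1 = 200.0 mL

200.0 mL


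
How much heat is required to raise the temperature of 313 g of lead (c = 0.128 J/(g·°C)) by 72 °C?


q = mcΔT = 313 × 0.128 × 72
= 2884.61 J

2884.61 J


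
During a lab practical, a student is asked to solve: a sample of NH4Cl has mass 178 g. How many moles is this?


M(NH4Cl) = 53.49 g/mol
n = mass/M = 178/53.49 = 3.3277 mol

3.3277 mol


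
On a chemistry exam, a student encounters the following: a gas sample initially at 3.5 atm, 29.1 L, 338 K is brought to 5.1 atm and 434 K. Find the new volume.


P1V1/T1 = P2V2/T2
V2 = P1V1T2/(T1P2)
= 3.5×29.1×434/(338×5.1)
= 25.643 L

25.643 L
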